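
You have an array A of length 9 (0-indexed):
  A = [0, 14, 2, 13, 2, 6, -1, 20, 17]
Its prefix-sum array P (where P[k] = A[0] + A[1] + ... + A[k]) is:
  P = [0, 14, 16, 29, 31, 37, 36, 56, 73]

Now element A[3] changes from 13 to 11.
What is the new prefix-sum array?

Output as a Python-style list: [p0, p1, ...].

Change: A[3] 13 -> 11, delta = -2
P[k] for k < 3: unchanged (A[3] not included)
P[k] for k >= 3: shift by delta = -2
  P[0] = 0 + 0 = 0
  P[1] = 14 + 0 = 14
  P[2] = 16 + 0 = 16
  P[3] = 29 + -2 = 27
  P[4] = 31 + -2 = 29
  P[5] = 37 + -2 = 35
  P[6] = 36 + -2 = 34
  P[7] = 56 + -2 = 54
  P[8] = 73 + -2 = 71

Answer: [0, 14, 16, 27, 29, 35, 34, 54, 71]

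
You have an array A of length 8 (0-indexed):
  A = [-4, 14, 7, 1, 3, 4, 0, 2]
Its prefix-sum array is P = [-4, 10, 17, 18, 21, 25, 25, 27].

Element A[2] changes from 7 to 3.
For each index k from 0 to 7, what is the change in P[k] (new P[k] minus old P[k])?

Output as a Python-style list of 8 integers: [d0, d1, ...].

Answer: [0, 0, -4, -4, -4, -4, -4, -4]

Derivation:
Element change: A[2] 7 -> 3, delta = -4
For k < 2: P[k] unchanged, delta_P[k] = 0
For k >= 2: P[k] shifts by exactly -4
Delta array: [0, 0, -4, -4, -4, -4, -4, -4]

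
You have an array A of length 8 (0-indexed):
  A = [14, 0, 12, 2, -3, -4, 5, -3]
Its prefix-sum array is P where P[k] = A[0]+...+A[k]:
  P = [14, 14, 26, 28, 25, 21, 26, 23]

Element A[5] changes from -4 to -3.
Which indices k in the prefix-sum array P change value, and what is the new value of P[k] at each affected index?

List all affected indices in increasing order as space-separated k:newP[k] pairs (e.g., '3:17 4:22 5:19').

Answer: 5:22 6:27 7:24

Derivation:
P[k] = A[0] + ... + A[k]
P[k] includes A[5] iff k >= 5
Affected indices: 5, 6, ..., 7; delta = 1
  P[5]: 21 + 1 = 22
  P[6]: 26 + 1 = 27
  P[7]: 23 + 1 = 24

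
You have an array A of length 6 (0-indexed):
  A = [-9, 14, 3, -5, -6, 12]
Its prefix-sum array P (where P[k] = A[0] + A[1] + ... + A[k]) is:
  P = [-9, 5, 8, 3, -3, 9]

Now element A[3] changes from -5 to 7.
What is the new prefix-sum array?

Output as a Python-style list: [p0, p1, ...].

Answer: [-9, 5, 8, 15, 9, 21]

Derivation:
Change: A[3] -5 -> 7, delta = 12
P[k] for k < 3: unchanged (A[3] not included)
P[k] for k >= 3: shift by delta = 12
  P[0] = -9 + 0 = -9
  P[1] = 5 + 0 = 5
  P[2] = 8 + 0 = 8
  P[3] = 3 + 12 = 15
  P[4] = -3 + 12 = 9
  P[5] = 9 + 12 = 21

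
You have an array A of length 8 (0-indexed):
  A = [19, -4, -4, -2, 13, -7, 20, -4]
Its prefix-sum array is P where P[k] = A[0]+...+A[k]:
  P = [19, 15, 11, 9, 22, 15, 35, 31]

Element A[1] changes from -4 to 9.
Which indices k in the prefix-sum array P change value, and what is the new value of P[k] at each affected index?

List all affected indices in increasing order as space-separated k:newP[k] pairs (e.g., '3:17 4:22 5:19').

Answer: 1:28 2:24 3:22 4:35 5:28 6:48 7:44

Derivation:
P[k] = A[0] + ... + A[k]
P[k] includes A[1] iff k >= 1
Affected indices: 1, 2, ..., 7; delta = 13
  P[1]: 15 + 13 = 28
  P[2]: 11 + 13 = 24
  P[3]: 9 + 13 = 22
  P[4]: 22 + 13 = 35
  P[5]: 15 + 13 = 28
  P[6]: 35 + 13 = 48
  P[7]: 31 + 13 = 44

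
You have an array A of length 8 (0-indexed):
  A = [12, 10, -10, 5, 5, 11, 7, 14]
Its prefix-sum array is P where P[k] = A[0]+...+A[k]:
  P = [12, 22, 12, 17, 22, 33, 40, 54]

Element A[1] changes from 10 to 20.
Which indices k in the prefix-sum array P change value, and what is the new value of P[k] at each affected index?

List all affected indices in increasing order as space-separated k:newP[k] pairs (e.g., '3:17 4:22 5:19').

P[k] = A[0] + ... + A[k]
P[k] includes A[1] iff k >= 1
Affected indices: 1, 2, ..., 7; delta = 10
  P[1]: 22 + 10 = 32
  P[2]: 12 + 10 = 22
  P[3]: 17 + 10 = 27
  P[4]: 22 + 10 = 32
  P[5]: 33 + 10 = 43
  P[6]: 40 + 10 = 50
  P[7]: 54 + 10 = 64

Answer: 1:32 2:22 3:27 4:32 5:43 6:50 7:64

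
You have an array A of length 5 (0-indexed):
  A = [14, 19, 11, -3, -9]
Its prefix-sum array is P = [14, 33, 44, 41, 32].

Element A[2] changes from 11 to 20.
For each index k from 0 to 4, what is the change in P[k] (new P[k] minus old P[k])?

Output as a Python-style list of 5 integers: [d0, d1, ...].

Element change: A[2] 11 -> 20, delta = 9
For k < 2: P[k] unchanged, delta_P[k] = 0
For k >= 2: P[k] shifts by exactly 9
Delta array: [0, 0, 9, 9, 9]

Answer: [0, 0, 9, 9, 9]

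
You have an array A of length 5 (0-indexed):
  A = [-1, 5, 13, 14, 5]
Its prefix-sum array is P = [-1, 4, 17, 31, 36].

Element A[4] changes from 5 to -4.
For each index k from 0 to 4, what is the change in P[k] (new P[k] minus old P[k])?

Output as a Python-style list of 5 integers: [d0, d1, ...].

Element change: A[4] 5 -> -4, delta = -9
For k < 4: P[k] unchanged, delta_P[k] = 0
For k >= 4: P[k] shifts by exactly -9
Delta array: [0, 0, 0, 0, -9]

Answer: [0, 0, 0, 0, -9]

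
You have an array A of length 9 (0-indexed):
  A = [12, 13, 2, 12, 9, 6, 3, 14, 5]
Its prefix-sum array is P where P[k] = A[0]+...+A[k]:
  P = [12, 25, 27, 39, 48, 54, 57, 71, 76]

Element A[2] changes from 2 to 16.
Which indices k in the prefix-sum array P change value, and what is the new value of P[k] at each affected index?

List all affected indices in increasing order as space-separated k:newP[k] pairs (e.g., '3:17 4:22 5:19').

P[k] = A[0] + ... + A[k]
P[k] includes A[2] iff k >= 2
Affected indices: 2, 3, ..., 8; delta = 14
  P[2]: 27 + 14 = 41
  P[3]: 39 + 14 = 53
  P[4]: 48 + 14 = 62
  P[5]: 54 + 14 = 68
  P[6]: 57 + 14 = 71
  P[7]: 71 + 14 = 85
  P[8]: 76 + 14 = 90

Answer: 2:41 3:53 4:62 5:68 6:71 7:85 8:90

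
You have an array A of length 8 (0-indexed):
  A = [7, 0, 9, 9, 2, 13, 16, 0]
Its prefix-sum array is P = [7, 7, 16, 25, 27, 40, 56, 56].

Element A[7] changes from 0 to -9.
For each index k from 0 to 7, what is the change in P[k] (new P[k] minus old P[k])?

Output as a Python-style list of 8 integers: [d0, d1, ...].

Element change: A[7] 0 -> -9, delta = -9
For k < 7: P[k] unchanged, delta_P[k] = 0
For k >= 7: P[k] shifts by exactly -9
Delta array: [0, 0, 0, 0, 0, 0, 0, -9]

Answer: [0, 0, 0, 0, 0, 0, 0, -9]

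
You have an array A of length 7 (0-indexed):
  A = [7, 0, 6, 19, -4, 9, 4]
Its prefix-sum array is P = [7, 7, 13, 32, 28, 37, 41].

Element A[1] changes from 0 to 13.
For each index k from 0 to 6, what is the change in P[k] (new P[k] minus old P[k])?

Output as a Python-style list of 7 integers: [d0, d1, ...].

Answer: [0, 13, 13, 13, 13, 13, 13]

Derivation:
Element change: A[1] 0 -> 13, delta = 13
For k < 1: P[k] unchanged, delta_P[k] = 0
For k >= 1: P[k] shifts by exactly 13
Delta array: [0, 13, 13, 13, 13, 13, 13]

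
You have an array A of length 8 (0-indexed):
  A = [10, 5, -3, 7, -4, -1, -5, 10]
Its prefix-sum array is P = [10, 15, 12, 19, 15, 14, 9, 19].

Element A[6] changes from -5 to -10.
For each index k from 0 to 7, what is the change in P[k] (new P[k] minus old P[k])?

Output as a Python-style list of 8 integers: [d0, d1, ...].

Element change: A[6] -5 -> -10, delta = -5
For k < 6: P[k] unchanged, delta_P[k] = 0
For k >= 6: P[k] shifts by exactly -5
Delta array: [0, 0, 0, 0, 0, 0, -5, -5]

Answer: [0, 0, 0, 0, 0, 0, -5, -5]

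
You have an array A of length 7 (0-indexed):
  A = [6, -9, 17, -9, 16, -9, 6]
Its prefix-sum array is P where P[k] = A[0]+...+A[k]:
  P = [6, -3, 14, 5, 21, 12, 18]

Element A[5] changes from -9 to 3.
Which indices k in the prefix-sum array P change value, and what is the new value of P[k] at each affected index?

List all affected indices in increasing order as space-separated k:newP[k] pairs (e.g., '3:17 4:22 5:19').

Answer: 5:24 6:30

Derivation:
P[k] = A[0] + ... + A[k]
P[k] includes A[5] iff k >= 5
Affected indices: 5, 6, ..., 6; delta = 12
  P[5]: 12 + 12 = 24
  P[6]: 18 + 12 = 30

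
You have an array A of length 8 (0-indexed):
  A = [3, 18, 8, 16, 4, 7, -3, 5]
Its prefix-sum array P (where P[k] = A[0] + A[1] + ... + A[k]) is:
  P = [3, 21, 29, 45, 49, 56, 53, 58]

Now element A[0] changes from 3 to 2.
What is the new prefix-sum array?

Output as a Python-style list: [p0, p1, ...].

Change: A[0] 3 -> 2, delta = -1
P[k] for k < 0: unchanged (A[0] not included)
P[k] for k >= 0: shift by delta = -1
  P[0] = 3 + -1 = 2
  P[1] = 21 + -1 = 20
  P[2] = 29 + -1 = 28
  P[3] = 45 + -1 = 44
  P[4] = 49 + -1 = 48
  P[5] = 56 + -1 = 55
  P[6] = 53 + -1 = 52
  P[7] = 58 + -1 = 57

Answer: [2, 20, 28, 44, 48, 55, 52, 57]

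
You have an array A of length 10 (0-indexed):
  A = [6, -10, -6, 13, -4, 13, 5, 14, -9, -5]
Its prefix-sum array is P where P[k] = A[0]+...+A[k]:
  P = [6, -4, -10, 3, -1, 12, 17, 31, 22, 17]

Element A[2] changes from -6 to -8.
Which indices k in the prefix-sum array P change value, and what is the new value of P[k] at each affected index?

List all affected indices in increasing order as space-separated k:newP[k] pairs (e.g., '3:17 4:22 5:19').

P[k] = A[0] + ... + A[k]
P[k] includes A[2] iff k >= 2
Affected indices: 2, 3, ..., 9; delta = -2
  P[2]: -10 + -2 = -12
  P[3]: 3 + -2 = 1
  P[4]: -1 + -2 = -3
  P[5]: 12 + -2 = 10
  P[6]: 17 + -2 = 15
  P[7]: 31 + -2 = 29
  P[8]: 22 + -2 = 20
  P[9]: 17 + -2 = 15

Answer: 2:-12 3:1 4:-3 5:10 6:15 7:29 8:20 9:15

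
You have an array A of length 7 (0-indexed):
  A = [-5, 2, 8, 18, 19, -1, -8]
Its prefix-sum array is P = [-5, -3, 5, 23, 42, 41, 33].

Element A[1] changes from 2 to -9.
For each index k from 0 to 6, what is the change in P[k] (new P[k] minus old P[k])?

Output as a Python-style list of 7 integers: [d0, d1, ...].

Answer: [0, -11, -11, -11, -11, -11, -11]

Derivation:
Element change: A[1] 2 -> -9, delta = -11
For k < 1: P[k] unchanged, delta_P[k] = 0
For k >= 1: P[k] shifts by exactly -11
Delta array: [0, -11, -11, -11, -11, -11, -11]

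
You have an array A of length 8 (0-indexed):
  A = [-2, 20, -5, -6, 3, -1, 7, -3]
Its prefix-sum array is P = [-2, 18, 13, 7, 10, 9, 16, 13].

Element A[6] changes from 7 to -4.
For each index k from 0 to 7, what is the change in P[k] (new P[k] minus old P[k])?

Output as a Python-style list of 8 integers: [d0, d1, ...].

Answer: [0, 0, 0, 0, 0, 0, -11, -11]

Derivation:
Element change: A[6] 7 -> -4, delta = -11
For k < 6: P[k] unchanged, delta_P[k] = 0
For k >= 6: P[k] shifts by exactly -11
Delta array: [0, 0, 0, 0, 0, 0, -11, -11]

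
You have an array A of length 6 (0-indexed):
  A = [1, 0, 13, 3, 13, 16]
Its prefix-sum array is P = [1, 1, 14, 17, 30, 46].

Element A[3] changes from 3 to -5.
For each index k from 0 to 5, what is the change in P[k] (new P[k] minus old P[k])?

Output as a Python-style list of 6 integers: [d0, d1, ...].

Element change: A[3] 3 -> -5, delta = -8
For k < 3: P[k] unchanged, delta_P[k] = 0
For k >= 3: P[k] shifts by exactly -8
Delta array: [0, 0, 0, -8, -8, -8]

Answer: [0, 0, 0, -8, -8, -8]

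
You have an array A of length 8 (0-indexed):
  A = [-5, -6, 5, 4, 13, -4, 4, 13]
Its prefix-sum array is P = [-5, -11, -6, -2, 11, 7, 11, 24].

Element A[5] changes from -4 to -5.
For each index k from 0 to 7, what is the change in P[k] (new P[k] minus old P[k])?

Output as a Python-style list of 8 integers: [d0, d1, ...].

Answer: [0, 0, 0, 0, 0, -1, -1, -1]

Derivation:
Element change: A[5] -4 -> -5, delta = -1
For k < 5: P[k] unchanged, delta_P[k] = 0
For k >= 5: P[k] shifts by exactly -1
Delta array: [0, 0, 0, 0, 0, -1, -1, -1]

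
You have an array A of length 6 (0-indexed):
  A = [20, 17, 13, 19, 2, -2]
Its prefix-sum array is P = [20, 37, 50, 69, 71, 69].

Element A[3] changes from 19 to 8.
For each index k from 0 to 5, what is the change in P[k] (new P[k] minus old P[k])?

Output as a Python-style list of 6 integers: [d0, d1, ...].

Answer: [0, 0, 0, -11, -11, -11]

Derivation:
Element change: A[3] 19 -> 8, delta = -11
For k < 3: P[k] unchanged, delta_P[k] = 0
For k >= 3: P[k] shifts by exactly -11
Delta array: [0, 0, 0, -11, -11, -11]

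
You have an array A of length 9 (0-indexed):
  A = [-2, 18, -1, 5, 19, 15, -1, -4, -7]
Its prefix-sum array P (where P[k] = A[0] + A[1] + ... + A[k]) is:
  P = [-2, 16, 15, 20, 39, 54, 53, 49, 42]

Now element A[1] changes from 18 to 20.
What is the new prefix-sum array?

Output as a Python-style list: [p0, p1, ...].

Answer: [-2, 18, 17, 22, 41, 56, 55, 51, 44]

Derivation:
Change: A[1] 18 -> 20, delta = 2
P[k] for k < 1: unchanged (A[1] not included)
P[k] for k >= 1: shift by delta = 2
  P[0] = -2 + 0 = -2
  P[1] = 16 + 2 = 18
  P[2] = 15 + 2 = 17
  P[3] = 20 + 2 = 22
  P[4] = 39 + 2 = 41
  P[5] = 54 + 2 = 56
  P[6] = 53 + 2 = 55
  P[7] = 49 + 2 = 51
  P[8] = 42 + 2 = 44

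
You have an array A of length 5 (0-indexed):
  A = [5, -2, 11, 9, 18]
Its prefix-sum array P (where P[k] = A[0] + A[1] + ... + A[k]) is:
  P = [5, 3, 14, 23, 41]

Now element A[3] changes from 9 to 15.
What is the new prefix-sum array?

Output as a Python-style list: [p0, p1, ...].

Change: A[3] 9 -> 15, delta = 6
P[k] for k < 3: unchanged (A[3] not included)
P[k] for k >= 3: shift by delta = 6
  P[0] = 5 + 0 = 5
  P[1] = 3 + 0 = 3
  P[2] = 14 + 0 = 14
  P[3] = 23 + 6 = 29
  P[4] = 41 + 6 = 47

Answer: [5, 3, 14, 29, 47]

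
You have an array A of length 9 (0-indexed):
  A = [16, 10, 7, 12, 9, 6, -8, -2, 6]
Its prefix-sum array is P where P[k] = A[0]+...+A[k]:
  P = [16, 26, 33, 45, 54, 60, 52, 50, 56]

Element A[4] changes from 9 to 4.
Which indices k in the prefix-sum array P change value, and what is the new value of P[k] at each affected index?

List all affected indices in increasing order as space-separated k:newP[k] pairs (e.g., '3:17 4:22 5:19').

P[k] = A[0] + ... + A[k]
P[k] includes A[4] iff k >= 4
Affected indices: 4, 5, ..., 8; delta = -5
  P[4]: 54 + -5 = 49
  P[5]: 60 + -5 = 55
  P[6]: 52 + -5 = 47
  P[7]: 50 + -5 = 45
  P[8]: 56 + -5 = 51

Answer: 4:49 5:55 6:47 7:45 8:51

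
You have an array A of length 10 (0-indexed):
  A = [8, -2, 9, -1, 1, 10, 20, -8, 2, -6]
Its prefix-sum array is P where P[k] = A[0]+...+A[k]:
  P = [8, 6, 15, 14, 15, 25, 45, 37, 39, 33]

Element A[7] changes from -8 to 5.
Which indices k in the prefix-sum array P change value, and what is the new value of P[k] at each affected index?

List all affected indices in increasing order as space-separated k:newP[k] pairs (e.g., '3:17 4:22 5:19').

P[k] = A[0] + ... + A[k]
P[k] includes A[7] iff k >= 7
Affected indices: 7, 8, ..., 9; delta = 13
  P[7]: 37 + 13 = 50
  P[8]: 39 + 13 = 52
  P[9]: 33 + 13 = 46

Answer: 7:50 8:52 9:46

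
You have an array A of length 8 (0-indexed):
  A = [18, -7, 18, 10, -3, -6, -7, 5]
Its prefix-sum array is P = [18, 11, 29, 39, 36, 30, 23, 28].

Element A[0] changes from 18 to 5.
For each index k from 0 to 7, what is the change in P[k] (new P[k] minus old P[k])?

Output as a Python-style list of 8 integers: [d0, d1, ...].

Answer: [-13, -13, -13, -13, -13, -13, -13, -13]

Derivation:
Element change: A[0] 18 -> 5, delta = -13
For k < 0: P[k] unchanged, delta_P[k] = 0
For k >= 0: P[k] shifts by exactly -13
Delta array: [-13, -13, -13, -13, -13, -13, -13, -13]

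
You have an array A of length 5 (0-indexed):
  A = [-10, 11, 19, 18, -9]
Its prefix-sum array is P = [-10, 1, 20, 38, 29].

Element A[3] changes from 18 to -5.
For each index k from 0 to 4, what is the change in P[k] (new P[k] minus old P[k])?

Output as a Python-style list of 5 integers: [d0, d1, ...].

Answer: [0, 0, 0, -23, -23]

Derivation:
Element change: A[3] 18 -> -5, delta = -23
For k < 3: P[k] unchanged, delta_P[k] = 0
For k >= 3: P[k] shifts by exactly -23
Delta array: [0, 0, 0, -23, -23]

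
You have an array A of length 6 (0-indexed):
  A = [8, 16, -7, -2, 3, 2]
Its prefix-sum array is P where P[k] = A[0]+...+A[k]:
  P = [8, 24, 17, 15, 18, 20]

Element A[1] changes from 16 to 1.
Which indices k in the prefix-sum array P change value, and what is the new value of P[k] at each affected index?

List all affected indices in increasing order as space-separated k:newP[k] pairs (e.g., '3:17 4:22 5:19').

Answer: 1:9 2:2 3:0 4:3 5:5

Derivation:
P[k] = A[0] + ... + A[k]
P[k] includes A[1] iff k >= 1
Affected indices: 1, 2, ..., 5; delta = -15
  P[1]: 24 + -15 = 9
  P[2]: 17 + -15 = 2
  P[3]: 15 + -15 = 0
  P[4]: 18 + -15 = 3
  P[5]: 20 + -15 = 5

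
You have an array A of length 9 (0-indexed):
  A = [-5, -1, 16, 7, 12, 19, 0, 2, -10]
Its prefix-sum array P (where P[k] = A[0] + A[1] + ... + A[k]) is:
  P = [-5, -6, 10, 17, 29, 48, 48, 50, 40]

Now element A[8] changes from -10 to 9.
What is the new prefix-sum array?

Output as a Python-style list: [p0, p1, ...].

Answer: [-5, -6, 10, 17, 29, 48, 48, 50, 59]

Derivation:
Change: A[8] -10 -> 9, delta = 19
P[k] for k < 8: unchanged (A[8] not included)
P[k] for k >= 8: shift by delta = 19
  P[0] = -5 + 0 = -5
  P[1] = -6 + 0 = -6
  P[2] = 10 + 0 = 10
  P[3] = 17 + 0 = 17
  P[4] = 29 + 0 = 29
  P[5] = 48 + 0 = 48
  P[6] = 48 + 0 = 48
  P[7] = 50 + 0 = 50
  P[8] = 40 + 19 = 59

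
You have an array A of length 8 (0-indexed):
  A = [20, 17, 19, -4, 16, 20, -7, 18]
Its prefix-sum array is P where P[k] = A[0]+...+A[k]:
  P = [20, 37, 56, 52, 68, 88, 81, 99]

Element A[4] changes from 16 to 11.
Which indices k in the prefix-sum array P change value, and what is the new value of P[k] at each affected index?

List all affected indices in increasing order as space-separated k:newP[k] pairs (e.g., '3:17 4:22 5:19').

Answer: 4:63 5:83 6:76 7:94

Derivation:
P[k] = A[0] + ... + A[k]
P[k] includes A[4] iff k >= 4
Affected indices: 4, 5, ..., 7; delta = -5
  P[4]: 68 + -5 = 63
  P[5]: 88 + -5 = 83
  P[6]: 81 + -5 = 76
  P[7]: 99 + -5 = 94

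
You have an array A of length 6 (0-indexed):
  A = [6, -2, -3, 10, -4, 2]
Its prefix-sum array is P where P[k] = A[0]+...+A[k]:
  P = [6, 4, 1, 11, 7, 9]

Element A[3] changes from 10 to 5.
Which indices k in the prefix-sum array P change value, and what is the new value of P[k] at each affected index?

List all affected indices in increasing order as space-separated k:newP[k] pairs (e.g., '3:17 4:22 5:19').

Answer: 3:6 4:2 5:4

Derivation:
P[k] = A[0] + ... + A[k]
P[k] includes A[3] iff k >= 3
Affected indices: 3, 4, ..., 5; delta = -5
  P[3]: 11 + -5 = 6
  P[4]: 7 + -5 = 2
  P[5]: 9 + -5 = 4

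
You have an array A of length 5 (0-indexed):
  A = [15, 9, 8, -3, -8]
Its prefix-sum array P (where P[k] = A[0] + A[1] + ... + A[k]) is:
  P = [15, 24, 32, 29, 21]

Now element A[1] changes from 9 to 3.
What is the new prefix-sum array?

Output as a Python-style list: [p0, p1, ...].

Change: A[1] 9 -> 3, delta = -6
P[k] for k < 1: unchanged (A[1] not included)
P[k] for k >= 1: shift by delta = -6
  P[0] = 15 + 0 = 15
  P[1] = 24 + -6 = 18
  P[2] = 32 + -6 = 26
  P[3] = 29 + -6 = 23
  P[4] = 21 + -6 = 15

Answer: [15, 18, 26, 23, 15]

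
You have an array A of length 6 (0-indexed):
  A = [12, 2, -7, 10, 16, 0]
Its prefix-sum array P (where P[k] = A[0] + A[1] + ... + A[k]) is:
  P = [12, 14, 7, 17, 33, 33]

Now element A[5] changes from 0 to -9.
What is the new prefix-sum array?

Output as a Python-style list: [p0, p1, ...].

Answer: [12, 14, 7, 17, 33, 24]

Derivation:
Change: A[5] 0 -> -9, delta = -9
P[k] for k < 5: unchanged (A[5] not included)
P[k] for k >= 5: shift by delta = -9
  P[0] = 12 + 0 = 12
  P[1] = 14 + 0 = 14
  P[2] = 7 + 0 = 7
  P[3] = 17 + 0 = 17
  P[4] = 33 + 0 = 33
  P[5] = 33 + -9 = 24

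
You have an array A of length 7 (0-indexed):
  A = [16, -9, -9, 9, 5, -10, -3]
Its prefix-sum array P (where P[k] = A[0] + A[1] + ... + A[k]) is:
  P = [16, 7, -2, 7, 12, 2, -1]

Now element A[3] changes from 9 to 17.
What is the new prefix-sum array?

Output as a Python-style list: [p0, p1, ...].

Change: A[3] 9 -> 17, delta = 8
P[k] for k < 3: unchanged (A[3] not included)
P[k] for k >= 3: shift by delta = 8
  P[0] = 16 + 0 = 16
  P[1] = 7 + 0 = 7
  P[2] = -2 + 0 = -2
  P[3] = 7 + 8 = 15
  P[4] = 12 + 8 = 20
  P[5] = 2 + 8 = 10
  P[6] = -1 + 8 = 7

Answer: [16, 7, -2, 15, 20, 10, 7]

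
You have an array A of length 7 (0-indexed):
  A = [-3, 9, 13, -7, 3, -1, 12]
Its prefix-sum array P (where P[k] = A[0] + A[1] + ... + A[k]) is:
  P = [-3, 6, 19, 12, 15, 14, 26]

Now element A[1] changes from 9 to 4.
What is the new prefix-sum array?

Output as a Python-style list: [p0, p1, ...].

Answer: [-3, 1, 14, 7, 10, 9, 21]

Derivation:
Change: A[1] 9 -> 4, delta = -5
P[k] for k < 1: unchanged (A[1] not included)
P[k] for k >= 1: shift by delta = -5
  P[0] = -3 + 0 = -3
  P[1] = 6 + -5 = 1
  P[2] = 19 + -5 = 14
  P[3] = 12 + -5 = 7
  P[4] = 15 + -5 = 10
  P[5] = 14 + -5 = 9
  P[6] = 26 + -5 = 21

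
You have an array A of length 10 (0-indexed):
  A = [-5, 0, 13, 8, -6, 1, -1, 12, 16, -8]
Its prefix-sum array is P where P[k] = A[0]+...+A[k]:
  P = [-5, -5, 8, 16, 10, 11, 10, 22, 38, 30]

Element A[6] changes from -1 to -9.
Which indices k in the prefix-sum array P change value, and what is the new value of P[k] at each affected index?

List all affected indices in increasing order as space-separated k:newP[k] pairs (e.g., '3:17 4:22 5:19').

P[k] = A[0] + ... + A[k]
P[k] includes A[6] iff k >= 6
Affected indices: 6, 7, ..., 9; delta = -8
  P[6]: 10 + -8 = 2
  P[7]: 22 + -8 = 14
  P[8]: 38 + -8 = 30
  P[9]: 30 + -8 = 22

Answer: 6:2 7:14 8:30 9:22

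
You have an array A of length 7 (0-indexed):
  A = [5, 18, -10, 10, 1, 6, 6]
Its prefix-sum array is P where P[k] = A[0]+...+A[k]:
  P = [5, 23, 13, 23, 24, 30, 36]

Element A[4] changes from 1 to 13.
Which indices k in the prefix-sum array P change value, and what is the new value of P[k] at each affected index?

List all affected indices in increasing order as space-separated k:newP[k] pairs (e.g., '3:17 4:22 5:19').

P[k] = A[0] + ... + A[k]
P[k] includes A[4] iff k >= 4
Affected indices: 4, 5, ..., 6; delta = 12
  P[4]: 24 + 12 = 36
  P[5]: 30 + 12 = 42
  P[6]: 36 + 12 = 48

Answer: 4:36 5:42 6:48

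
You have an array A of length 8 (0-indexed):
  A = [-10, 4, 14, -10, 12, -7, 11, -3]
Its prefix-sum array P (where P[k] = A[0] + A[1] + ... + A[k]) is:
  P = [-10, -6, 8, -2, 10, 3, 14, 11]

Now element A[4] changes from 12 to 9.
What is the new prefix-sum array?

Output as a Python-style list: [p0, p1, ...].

Change: A[4] 12 -> 9, delta = -3
P[k] for k < 4: unchanged (A[4] not included)
P[k] for k >= 4: shift by delta = -3
  P[0] = -10 + 0 = -10
  P[1] = -6 + 0 = -6
  P[2] = 8 + 0 = 8
  P[3] = -2 + 0 = -2
  P[4] = 10 + -3 = 7
  P[5] = 3 + -3 = 0
  P[6] = 14 + -3 = 11
  P[7] = 11 + -3 = 8

Answer: [-10, -6, 8, -2, 7, 0, 11, 8]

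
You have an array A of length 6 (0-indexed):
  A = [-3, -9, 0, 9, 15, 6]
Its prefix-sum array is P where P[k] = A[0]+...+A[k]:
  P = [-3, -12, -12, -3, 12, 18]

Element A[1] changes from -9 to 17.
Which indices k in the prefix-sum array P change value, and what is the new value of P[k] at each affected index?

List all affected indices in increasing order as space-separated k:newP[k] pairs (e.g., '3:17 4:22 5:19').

P[k] = A[0] + ... + A[k]
P[k] includes A[1] iff k >= 1
Affected indices: 1, 2, ..., 5; delta = 26
  P[1]: -12 + 26 = 14
  P[2]: -12 + 26 = 14
  P[3]: -3 + 26 = 23
  P[4]: 12 + 26 = 38
  P[5]: 18 + 26 = 44

Answer: 1:14 2:14 3:23 4:38 5:44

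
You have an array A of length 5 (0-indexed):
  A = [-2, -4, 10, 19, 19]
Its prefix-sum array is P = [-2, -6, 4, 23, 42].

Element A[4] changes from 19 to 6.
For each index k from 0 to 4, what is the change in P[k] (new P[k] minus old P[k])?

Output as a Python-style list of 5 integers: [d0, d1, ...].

Element change: A[4] 19 -> 6, delta = -13
For k < 4: P[k] unchanged, delta_P[k] = 0
For k >= 4: P[k] shifts by exactly -13
Delta array: [0, 0, 0, 0, -13]

Answer: [0, 0, 0, 0, -13]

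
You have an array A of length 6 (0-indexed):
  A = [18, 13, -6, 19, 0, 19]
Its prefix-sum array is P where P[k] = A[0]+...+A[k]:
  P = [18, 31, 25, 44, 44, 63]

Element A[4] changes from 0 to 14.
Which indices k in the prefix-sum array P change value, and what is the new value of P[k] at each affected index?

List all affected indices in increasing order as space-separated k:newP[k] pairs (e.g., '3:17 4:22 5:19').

P[k] = A[0] + ... + A[k]
P[k] includes A[4] iff k >= 4
Affected indices: 4, 5, ..., 5; delta = 14
  P[4]: 44 + 14 = 58
  P[5]: 63 + 14 = 77

Answer: 4:58 5:77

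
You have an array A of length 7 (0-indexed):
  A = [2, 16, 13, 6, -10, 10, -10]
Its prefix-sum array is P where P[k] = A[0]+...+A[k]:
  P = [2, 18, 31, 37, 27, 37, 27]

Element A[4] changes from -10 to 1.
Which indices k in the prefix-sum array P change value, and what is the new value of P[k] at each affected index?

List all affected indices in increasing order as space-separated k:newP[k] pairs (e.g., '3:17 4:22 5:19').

Answer: 4:38 5:48 6:38

Derivation:
P[k] = A[0] + ... + A[k]
P[k] includes A[4] iff k >= 4
Affected indices: 4, 5, ..., 6; delta = 11
  P[4]: 27 + 11 = 38
  P[5]: 37 + 11 = 48
  P[6]: 27 + 11 = 38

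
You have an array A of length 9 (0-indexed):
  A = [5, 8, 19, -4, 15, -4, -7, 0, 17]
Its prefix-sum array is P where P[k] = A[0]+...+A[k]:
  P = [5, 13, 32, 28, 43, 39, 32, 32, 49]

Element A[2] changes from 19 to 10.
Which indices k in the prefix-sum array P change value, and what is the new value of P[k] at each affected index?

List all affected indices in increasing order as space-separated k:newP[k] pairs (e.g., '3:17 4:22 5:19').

P[k] = A[0] + ... + A[k]
P[k] includes A[2] iff k >= 2
Affected indices: 2, 3, ..., 8; delta = -9
  P[2]: 32 + -9 = 23
  P[3]: 28 + -9 = 19
  P[4]: 43 + -9 = 34
  P[5]: 39 + -9 = 30
  P[6]: 32 + -9 = 23
  P[7]: 32 + -9 = 23
  P[8]: 49 + -9 = 40

Answer: 2:23 3:19 4:34 5:30 6:23 7:23 8:40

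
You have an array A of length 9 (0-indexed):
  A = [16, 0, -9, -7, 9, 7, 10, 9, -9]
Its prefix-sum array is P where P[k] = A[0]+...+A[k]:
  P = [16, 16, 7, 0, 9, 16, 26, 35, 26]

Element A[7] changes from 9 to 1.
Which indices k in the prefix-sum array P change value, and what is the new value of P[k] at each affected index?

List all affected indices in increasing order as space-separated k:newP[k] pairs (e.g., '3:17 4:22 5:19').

P[k] = A[0] + ... + A[k]
P[k] includes A[7] iff k >= 7
Affected indices: 7, 8, ..., 8; delta = -8
  P[7]: 35 + -8 = 27
  P[8]: 26 + -8 = 18

Answer: 7:27 8:18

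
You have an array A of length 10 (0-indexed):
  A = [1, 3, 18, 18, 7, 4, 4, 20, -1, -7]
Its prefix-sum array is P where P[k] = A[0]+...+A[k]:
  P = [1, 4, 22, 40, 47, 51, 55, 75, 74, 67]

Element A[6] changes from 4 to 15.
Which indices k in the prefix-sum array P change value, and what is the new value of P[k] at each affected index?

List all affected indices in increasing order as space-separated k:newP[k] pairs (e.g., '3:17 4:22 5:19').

P[k] = A[0] + ... + A[k]
P[k] includes A[6] iff k >= 6
Affected indices: 6, 7, ..., 9; delta = 11
  P[6]: 55 + 11 = 66
  P[7]: 75 + 11 = 86
  P[8]: 74 + 11 = 85
  P[9]: 67 + 11 = 78

Answer: 6:66 7:86 8:85 9:78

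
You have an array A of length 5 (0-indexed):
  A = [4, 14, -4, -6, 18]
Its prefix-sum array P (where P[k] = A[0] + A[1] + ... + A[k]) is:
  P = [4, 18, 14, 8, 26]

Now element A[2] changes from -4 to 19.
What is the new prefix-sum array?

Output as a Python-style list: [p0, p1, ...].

Change: A[2] -4 -> 19, delta = 23
P[k] for k < 2: unchanged (A[2] not included)
P[k] for k >= 2: shift by delta = 23
  P[0] = 4 + 0 = 4
  P[1] = 18 + 0 = 18
  P[2] = 14 + 23 = 37
  P[3] = 8 + 23 = 31
  P[4] = 26 + 23 = 49

Answer: [4, 18, 37, 31, 49]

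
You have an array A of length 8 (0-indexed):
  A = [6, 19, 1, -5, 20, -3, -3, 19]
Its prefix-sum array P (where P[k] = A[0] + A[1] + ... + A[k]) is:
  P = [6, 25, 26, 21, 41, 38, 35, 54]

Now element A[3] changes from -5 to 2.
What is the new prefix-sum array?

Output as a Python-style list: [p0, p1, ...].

Change: A[3] -5 -> 2, delta = 7
P[k] for k < 3: unchanged (A[3] not included)
P[k] for k >= 3: shift by delta = 7
  P[0] = 6 + 0 = 6
  P[1] = 25 + 0 = 25
  P[2] = 26 + 0 = 26
  P[3] = 21 + 7 = 28
  P[4] = 41 + 7 = 48
  P[5] = 38 + 7 = 45
  P[6] = 35 + 7 = 42
  P[7] = 54 + 7 = 61

Answer: [6, 25, 26, 28, 48, 45, 42, 61]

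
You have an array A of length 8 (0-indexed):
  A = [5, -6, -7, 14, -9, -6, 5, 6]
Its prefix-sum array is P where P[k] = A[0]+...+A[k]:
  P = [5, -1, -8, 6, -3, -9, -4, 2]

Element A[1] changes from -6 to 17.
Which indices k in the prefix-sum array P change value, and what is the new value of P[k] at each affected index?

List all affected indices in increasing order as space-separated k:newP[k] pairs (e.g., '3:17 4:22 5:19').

Answer: 1:22 2:15 3:29 4:20 5:14 6:19 7:25

Derivation:
P[k] = A[0] + ... + A[k]
P[k] includes A[1] iff k >= 1
Affected indices: 1, 2, ..., 7; delta = 23
  P[1]: -1 + 23 = 22
  P[2]: -8 + 23 = 15
  P[3]: 6 + 23 = 29
  P[4]: -3 + 23 = 20
  P[5]: -9 + 23 = 14
  P[6]: -4 + 23 = 19
  P[7]: 2 + 23 = 25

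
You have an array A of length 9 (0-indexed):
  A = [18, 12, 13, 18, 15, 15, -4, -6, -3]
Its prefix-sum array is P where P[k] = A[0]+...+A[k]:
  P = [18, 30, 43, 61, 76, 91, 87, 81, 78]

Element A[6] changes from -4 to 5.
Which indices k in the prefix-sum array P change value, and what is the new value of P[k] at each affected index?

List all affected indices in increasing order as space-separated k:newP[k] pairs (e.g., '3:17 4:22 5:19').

P[k] = A[0] + ... + A[k]
P[k] includes A[6] iff k >= 6
Affected indices: 6, 7, ..., 8; delta = 9
  P[6]: 87 + 9 = 96
  P[7]: 81 + 9 = 90
  P[8]: 78 + 9 = 87

Answer: 6:96 7:90 8:87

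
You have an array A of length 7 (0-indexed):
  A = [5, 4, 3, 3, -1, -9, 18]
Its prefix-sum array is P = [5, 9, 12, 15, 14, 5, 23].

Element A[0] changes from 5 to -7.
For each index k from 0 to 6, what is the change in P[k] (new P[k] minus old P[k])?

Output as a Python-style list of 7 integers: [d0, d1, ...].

Answer: [-12, -12, -12, -12, -12, -12, -12]

Derivation:
Element change: A[0] 5 -> -7, delta = -12
For k < 0: P[k] unchanged, delta_P[k] = 0
For k >= 0: P[k] shifts by exactly -12
Delta array: [-12, -12, -12, -12, -12, -12, -12]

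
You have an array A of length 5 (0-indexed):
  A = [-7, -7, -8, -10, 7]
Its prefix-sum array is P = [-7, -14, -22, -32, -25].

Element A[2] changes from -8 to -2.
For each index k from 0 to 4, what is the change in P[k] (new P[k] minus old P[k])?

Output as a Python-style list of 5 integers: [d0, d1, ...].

Answer: [0, 0, 6, 6, 6]

Derivation:
Element change: A[2] -8 -> -2, delta = 6
For k < 2: P[k] unchanged, delta_P[k] = 0
For k >= 2: P[k] shifts by exactly 6
Delta array: [0, 0, 6, 6, 6]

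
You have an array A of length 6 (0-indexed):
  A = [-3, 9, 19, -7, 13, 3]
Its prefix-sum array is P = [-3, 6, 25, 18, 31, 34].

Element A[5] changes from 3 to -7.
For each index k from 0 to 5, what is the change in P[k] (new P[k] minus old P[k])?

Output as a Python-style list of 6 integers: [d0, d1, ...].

Answer: [0, 0, 0, 0, 0, -10]

Derivation:
Element change: A[5] 3 -> -7, delta = -10
For k < 5: P[k] unchanged, delta_P[k] = 0
For k >= 5: P[k] shifts by exactly -10
Delta array: [0, 0, 0, 0, 0, -10]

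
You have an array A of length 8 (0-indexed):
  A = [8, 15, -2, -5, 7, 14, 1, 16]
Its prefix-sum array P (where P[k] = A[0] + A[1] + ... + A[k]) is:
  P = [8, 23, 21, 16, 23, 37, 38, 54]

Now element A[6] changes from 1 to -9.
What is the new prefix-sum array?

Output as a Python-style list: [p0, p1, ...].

Answer: [8, 23, 21, 16, 23, 37, 28, 44]

Derivation:
Change: A[6] 1 -> -9, delta = -10
P[k] for k < 6: unchanged (A[6] not included)
P[k] for k >= 6: shift by delta = -10
  P[0] = 8 + 0 = 8
  P[1] = 23 + 0 = 23
  P[2] = 21 + 0 = 21
  P[3] = 16 + 0 = 16
  P[4] = 23 + 0 = 23
  P[5] = 37 + 0 = 37
  P[6] = 38 + -10 = 28
  P[7] = 54 + -10 = 44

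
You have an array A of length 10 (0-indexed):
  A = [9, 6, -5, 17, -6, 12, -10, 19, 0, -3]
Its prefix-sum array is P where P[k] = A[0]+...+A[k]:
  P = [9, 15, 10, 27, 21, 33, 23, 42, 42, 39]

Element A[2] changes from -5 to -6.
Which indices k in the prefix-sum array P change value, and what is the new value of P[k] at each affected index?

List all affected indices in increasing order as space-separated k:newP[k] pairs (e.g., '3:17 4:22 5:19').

Answer: 2:9 3:26 4:20 5:32 6:22 7:41 8:41 9:38

Derivation:
P[k] = A[0] + ... + A[k]
P[k] includes A[2] iff k >= 2
Affected indices: 2, 3, ..., 9; delta = -1
  P[2]: 10 + -1 = 9
  P[3]: 27 + -1 = 26
  P[4]: 21 + -1 = 20
  P[5]: 33 + -1 = 32
  P[6]: 23 + -1 = 22
  P[7]: 42 + -1 = 41
  P[8]: 42 + -1 = 41
  P[9]: 39 + -1 = 38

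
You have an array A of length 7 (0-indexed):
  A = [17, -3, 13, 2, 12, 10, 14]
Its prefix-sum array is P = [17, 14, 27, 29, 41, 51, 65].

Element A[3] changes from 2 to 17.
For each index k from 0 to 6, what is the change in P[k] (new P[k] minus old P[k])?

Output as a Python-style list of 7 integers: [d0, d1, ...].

Element change: A[3] 2 -> 17, delta = 15
For k < 3: P[k] unchanged, delta_P[k] = 0
For k >= 3: P[k] shifts by exactly 15
Delta array: [0, 0, 0, 15, 15, 15, 15]

Answer: [0, 0, 0, 15, 15, 15, 15]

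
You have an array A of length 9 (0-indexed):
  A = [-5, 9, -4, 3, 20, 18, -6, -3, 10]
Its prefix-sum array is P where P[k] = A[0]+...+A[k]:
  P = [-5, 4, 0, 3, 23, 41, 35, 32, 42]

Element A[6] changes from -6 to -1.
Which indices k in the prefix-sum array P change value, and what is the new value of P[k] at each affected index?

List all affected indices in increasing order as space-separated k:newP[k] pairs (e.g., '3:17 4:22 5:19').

Answer: 6:40 7:37 8:47

Derivation:
P[k] = A[0] + ... + A[k]
P[k] includes A[6] iff k >= 6
Affected indices: 6, 7, ..., 8; delta = 5
  P[6]: 35 + 5 = 40
  P[7]: 32 + 5 = 37
  P[8]: 42 + 5 = 47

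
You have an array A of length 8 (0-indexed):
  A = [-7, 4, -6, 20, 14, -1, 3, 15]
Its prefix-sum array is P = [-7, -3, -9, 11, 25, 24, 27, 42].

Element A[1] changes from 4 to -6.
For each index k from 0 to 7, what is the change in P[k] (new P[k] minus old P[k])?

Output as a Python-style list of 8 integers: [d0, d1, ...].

Answer: [0, -10, -10, -10, -10, -10, -10, -10]

Derivation:
Element change: A[1] 4 -> -6, delta = -10
For k < 1: P[k] unchanged, delta_P[k] = 0
For k >= 1: P[k] shifts by exactly -10
Delta array: [0, -10, -10, -10, -10, -10, -10, -10]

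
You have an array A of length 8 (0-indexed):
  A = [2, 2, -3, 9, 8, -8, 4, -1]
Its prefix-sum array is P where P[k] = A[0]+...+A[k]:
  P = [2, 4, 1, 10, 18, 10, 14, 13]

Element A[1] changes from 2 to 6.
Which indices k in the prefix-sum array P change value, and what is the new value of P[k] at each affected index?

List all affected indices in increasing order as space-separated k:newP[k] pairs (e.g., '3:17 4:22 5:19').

Answer: 1:8 2:5 3:14 4:22 5:14 6:18 7:17

Derivation:
P[k] = A[0] + ... + A[k]
P[k] includes A[1] iff k >= 1
Affected indices: 1, 2, ..., 7; delta = 4
  P[1]: 4 + 4 = 8
  P[2]: 1 + 4 = 5
  P[3]: 10 + 4 = 14
  P[4]: 18 + 4 = 22
  P[5]: 10 + 4 = 14
  P[6]: 14 + 4 = 18
  P[7]: 13 + 4 = 17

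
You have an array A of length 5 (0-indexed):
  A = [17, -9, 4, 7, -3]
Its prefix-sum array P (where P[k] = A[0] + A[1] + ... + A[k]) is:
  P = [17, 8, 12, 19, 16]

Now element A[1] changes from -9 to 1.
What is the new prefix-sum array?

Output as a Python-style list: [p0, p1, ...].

Answer: [17, 18, 22, 29, 26]

Derivation:
Change: A[1] -9 -> 1, delta = 10
P[k] for k < 1: unchanged (A[1] not included)
P[k] for k >= 1: shift by delta = 10
  P[0] = 17 + 0 = 17
  P[1] = 8 + 10 = 18
  P[2] = 12 + 10 = 22
  P[3] = 19 + 10 = 29
  P[4] = 16 + 10 = 26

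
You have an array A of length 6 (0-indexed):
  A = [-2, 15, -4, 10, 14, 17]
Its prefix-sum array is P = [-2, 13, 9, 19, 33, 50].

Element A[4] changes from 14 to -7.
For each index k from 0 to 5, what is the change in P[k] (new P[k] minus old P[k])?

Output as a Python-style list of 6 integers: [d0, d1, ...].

Element change: A[4] 14 -> -7, delta = -21
For k < 4: P[k] unchanged, delta_P[k] = 0
For k >= 4: P[k] shifts by exactly -21
Delta array: [0, 0, 0, 0, -21, -21]

Answer: [0, 0, 0, 0, -21, -21]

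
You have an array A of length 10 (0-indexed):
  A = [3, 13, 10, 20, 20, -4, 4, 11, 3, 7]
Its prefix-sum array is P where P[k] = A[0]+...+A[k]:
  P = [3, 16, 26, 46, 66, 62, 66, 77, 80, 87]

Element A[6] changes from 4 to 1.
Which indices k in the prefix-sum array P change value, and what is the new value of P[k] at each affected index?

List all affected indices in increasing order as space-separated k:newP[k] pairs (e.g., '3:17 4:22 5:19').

P[k] = A[0] + ... + A[k]
P[k] includes A[6] iff k >= 6
Affected indices: 6, 7, ..., 9; delta = -3
  P[6]: 66 + -3 = 63
  P[7]: 77 + -3 = 74
  P[8]: 80 + -3 = 77
  P[9]: 87 + -3 = 84

Answer: 6:63 7:74 8:77 9:84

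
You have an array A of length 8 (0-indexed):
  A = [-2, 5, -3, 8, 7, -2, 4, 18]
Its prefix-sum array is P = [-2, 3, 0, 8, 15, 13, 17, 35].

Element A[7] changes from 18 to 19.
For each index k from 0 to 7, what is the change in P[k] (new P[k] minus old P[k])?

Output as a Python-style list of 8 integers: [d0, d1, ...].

Element change: A[7] 18 -> 19, delta = 1
For k < 7: P[k] unchanged, delta_P[k] = 0
For k >= 7: P[k] shifts by exactly 1
Delta array: [0, 0, 0, 0, 0, 0, 0, 1]

Answer: [0, 0, 0, 0, 0, 0, 0, 1]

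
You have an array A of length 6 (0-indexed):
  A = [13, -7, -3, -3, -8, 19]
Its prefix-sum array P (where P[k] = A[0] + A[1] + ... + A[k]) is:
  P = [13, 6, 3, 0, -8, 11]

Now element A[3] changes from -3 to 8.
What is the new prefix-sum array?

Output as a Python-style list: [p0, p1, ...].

Change: A[3] -3 -> 8, delta = 11
P[k] for k < 3: unchanged (A[3] not included)
P[k] for k >= 3: shift by delta = 11
  P[0] = 13 + 0 = 13
  P[1] = 6 + 0 = 6
  P[2] = 3 + 0 = 3
  P[3] = 0 + 11 = 11
  P[4] = -8 + 11 = 3
  P[5] = 11 + 11 = 22

Answer: [13, 6, 3, 11, 3, 22]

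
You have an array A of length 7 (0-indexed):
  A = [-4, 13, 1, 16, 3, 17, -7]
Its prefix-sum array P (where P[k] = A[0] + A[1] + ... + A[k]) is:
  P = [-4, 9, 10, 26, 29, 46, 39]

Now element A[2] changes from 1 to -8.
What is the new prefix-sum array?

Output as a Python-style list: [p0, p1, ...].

Answer: [-4, 9, 1, 17, 20, 37, 30]

Derivation:
Change: A[2] 1 -> -8, delta = -9
P[k] for k < 2: unchanged (A[2] not included)
P[k] for k >= 2: shift by delta = -9
  P[0] = -4 + 0 = -4
  P[1] = 9 + 0 = 9
  P[2] = 10 + -9 = 1
  P[3] = 26 + -9 = 17
  P[4] = 29 + -9 = 20
  P[5] = 46 + -9 = 37
  P[6] = 39 + -9 = 30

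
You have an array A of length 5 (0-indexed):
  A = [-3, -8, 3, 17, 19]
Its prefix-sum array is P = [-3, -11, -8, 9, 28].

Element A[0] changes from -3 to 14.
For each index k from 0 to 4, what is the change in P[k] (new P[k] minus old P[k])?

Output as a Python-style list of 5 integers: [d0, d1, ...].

Answer: [17, 17, 17, 17, 17]

Derivation:
Element change: A[0] -3 -> 14, delta = 17
For k < 0: P[k] unchanged, delta_P[k] = 0
For k >= 0: P[k] shifts by exactly 17
Delta array: [17, 17, 17, 17, 17]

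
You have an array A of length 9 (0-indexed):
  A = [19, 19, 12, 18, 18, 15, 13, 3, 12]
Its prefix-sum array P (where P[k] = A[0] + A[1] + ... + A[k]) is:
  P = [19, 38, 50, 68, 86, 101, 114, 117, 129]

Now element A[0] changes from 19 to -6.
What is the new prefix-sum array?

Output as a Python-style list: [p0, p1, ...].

Change: A[0] 19 -> -6, delta = -25
P[k] for k < 0: unchanged (A[0] not included)
P[k] for k >= 0: shift by delta = -25
  P[0] = 19 + -25 = -6
  P[1] = 38 + -25 = 13
  P[2] = 50 + -25 = 25
  P[3] = 68 + -25 = 43
  P[4] = 86 + -25 = 61
  P[5] = 101 + -25 = 76
  P[6] = 114 + -25 = 89
  P[7] = 117 + -25 = 92
  P[8] = 129 + -25 = 104

Answer: [-6, 13, 25, 43, 61, 76, 89, 92, 104]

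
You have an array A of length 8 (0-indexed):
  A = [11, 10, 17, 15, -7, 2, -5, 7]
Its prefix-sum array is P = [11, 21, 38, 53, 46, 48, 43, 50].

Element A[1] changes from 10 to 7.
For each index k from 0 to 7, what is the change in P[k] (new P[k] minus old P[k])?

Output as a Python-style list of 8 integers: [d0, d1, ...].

Answer: [0, -3, -3, -3, -3, -3, -3, -3]

Derivation:
Element change: A[1] 10 -> 7, delta = -3
For k < 1: P[k] unchanged, delta_P[k] = 0
For k >= 1: P[k] shifts by exactly -3
Delta array: [0, -3, -3, -3, -3, -3, -3, -3]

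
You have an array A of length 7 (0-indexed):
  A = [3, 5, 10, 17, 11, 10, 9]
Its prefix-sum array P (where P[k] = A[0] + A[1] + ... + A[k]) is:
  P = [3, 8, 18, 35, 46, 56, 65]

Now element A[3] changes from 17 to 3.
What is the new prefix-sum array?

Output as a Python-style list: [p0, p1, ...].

Change: A[3] 17 -> 3, delta = -14
P[k] for k < 3: unchanged (A[3] not included)
P[k] for k >= 3: shift by delta = -14
  P[0] = 3 + 0 = 3
  P[1] = 8 + 0 = 8
  P[2] = 18 + 0 = 18
  P[3] = 35 + -14 = 21
  P[4] = 46 + -14 = 32
  P[5] = 56 + -14 = 42
  P[6] = 65 + -14 = 51

Answer: [3, 8, 18, 21, 32, 42, 51]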